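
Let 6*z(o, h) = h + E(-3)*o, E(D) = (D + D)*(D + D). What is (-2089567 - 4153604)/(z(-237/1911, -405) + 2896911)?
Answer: -241024238/111835687 ≈ -2.1552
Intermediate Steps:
E(D) = 4*D² (E(D) = (2*D)*(2*D) = 4*D²)
z(o, h) = 6*o + h/6 (z(o, h) = (h + (4*(-3)²)*o)/6 = (h + (4*9)*o)/6 = (h + 36*o)/6 = 6*o + h/6)
(-2089567 - 4153604)/(z(-237/1911, -405) + 2896911) = (-2089567 - 4153604)/((6*(-237/1911) + (⅙)*(-405)) + 2896911) = -6243171/((6*(-237*1/1911) - 135/2) + 2896911) = -6243171/((6*(-79/637) - 135/2) + 2896911) = -6243171/((-474/637 - 135/2) + 2896911) = -6243171/(-86943/1274 + 2896911) = -6243171/3690577671/1274 = -6243171*1274/3690577671 = -241024238/111835687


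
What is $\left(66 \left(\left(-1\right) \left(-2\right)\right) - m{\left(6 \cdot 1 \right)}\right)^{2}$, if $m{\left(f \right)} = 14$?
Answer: $13924$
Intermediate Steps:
$\left(66 \left(\left(-1\right) \left(-2\right)\right) - m{\left(6 \cdot 1 \right)}\right)^{2} = \left(66 \left(\left(-1\right) \left(-2\right)\right) - 14\right)^{2} = \left(66 \cdot 2 - 14\right)^{2} = \left(132 - 14\right)^{2} = 118^{2} = 13924$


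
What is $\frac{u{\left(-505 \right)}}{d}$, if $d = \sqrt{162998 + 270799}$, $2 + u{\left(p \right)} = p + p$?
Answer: $- \frac{1012 \sqrt{8853}}{61971} \approx -1.5365$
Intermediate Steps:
$u{\left(p \right)} = -2 + 2 p$ ($u{\left(p \right)} = -2 + \left(p + p\right) = -2 + 2 p$)
$d = 7 \sqrt{8853}$ ($d = \sqrt{433797} = 7 \sqrt{8853} \approx 658.63$)
$\frac{u{\left(-505 \right)}}{d} = \frac{-2 + 2 \left(-505\right)}{7 \sqrt{8853}} = \left(-2 - 1010\right) \frac{\sqrt{8853}}{61971} = - 1012 \frac{\sqrt{8853}}{61971} = - \frac{1012 \sqrt{8853}}{61971}$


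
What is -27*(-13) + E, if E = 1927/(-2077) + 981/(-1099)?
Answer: 797045363/2282623 ≈ 349.18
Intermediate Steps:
E = -4155310/2282623 (E = 1927*(-1/2077) + 981*(-1/1099) = -1927/2077 - 981/1099 = -4155310/2282623 ≈ -1.8204)
-27*(-13) + E = -27*(-13) - 4155310/2282623 = 351 - 4155310/2282623 = 797045363/2282623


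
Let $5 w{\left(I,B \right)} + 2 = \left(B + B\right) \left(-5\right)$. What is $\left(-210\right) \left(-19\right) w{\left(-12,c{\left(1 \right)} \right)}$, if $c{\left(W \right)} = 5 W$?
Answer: $-41496$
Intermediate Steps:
$w{\left(I,B \right)} = - \frac{2}{5} - 2 B$ ($w{\left(I,B \right)} = - \frac{2}{5} + \frac{\left(B + B\right) \left(-5\right)}{5} = - \frac{2}{5} + \frac{2 B \left(-5\right)}{5} = - \frac{2}{5} + \frac{\left(-10\right) B}{5} = - \frac{2}{5} - 2 B$)
$\left(-210\right) \left(-19\right) w{\left(-12,c{\left(1 \right)} \right)} = \left(-210\right) \left(-19\right) \left(- \frac{2}{5} - 2 \cdot 5 \cdot 1\right) = 3990 \left(- \frac{2}{5} - 10\right) = 3990 \left(- \frac{52}{5}\right) = -41496$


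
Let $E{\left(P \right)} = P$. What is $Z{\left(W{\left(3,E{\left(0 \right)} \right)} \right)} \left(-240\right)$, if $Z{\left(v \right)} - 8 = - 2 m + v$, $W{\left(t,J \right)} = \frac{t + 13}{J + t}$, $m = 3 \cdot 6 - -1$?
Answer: $5920$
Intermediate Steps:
$m = 19$ ($m = 18 + 1 = 19$)
$W{\left(t,J \right)} = \frac{13 + t}{J + t}$
$Z{\left(v \right)} = -30 + v$ ($Z{\left(v \right)} = 8 + \left(\left(-2\right) 19 + v\right) = 8 + \left(-38 + v\right) = -30 + v$)
$Z{\left(W{\left(3,E{\left(0 \right)} \right)} \right)} \left(-240\right) = \left(-30 + \frac{13 + 3}{0 + 3}\right) \left(-240\right) = \left(-30 + \frac{1}{3} \cdot 16\right) \left(-240\right) = \left(-30 + \frac{16}{3}\right) \left(-240\right) = \left(- \frac{74}{3}\right) \left(-240\right) = 5920$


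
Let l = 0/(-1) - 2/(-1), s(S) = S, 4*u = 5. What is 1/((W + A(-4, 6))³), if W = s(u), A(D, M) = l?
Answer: 64/2197 ≈ 0.029131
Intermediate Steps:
u = 5/4 (u = (¼)*5 = 5/4 ≈ 1.2500)
l = 2 (l = 0*(-1) - 2*(-1) = 0 + 2 = 2)
A(D, M) = 2
W = 5/4 ≈ 1.2500
1/((W + A(-4, 6))³) = 1/((5/4 + 2)³) = 1/((13/4)³) = 1/(2197/64) = 64/2197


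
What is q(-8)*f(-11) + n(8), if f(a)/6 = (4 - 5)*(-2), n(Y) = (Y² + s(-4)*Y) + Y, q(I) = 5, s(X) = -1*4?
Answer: 100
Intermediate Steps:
s(X) = -4
n(Y) = Y² - 3*Y (n(Y) = (Y² - 4*Y) + Y = Y² - 3*Y)
f(a) = 12 (f(a) = 6*((4 - 5)*(-2)) = 6*(-1*(-2)) = 6*2 = 12)
q(-8)*f(-11) + n(8) = 5*12 + 8*(-3 + 8) = 60 + 8*5 = 60 + 40 = 100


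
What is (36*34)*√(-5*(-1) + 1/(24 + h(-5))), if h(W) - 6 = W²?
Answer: 2448*√3795/55 ≈ 2741.9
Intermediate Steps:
h(W) = 6 + W²
(36*34)*√(-5*(-1) + 1/(24 + h(-5))) = (36*34)*√(-5*(-1) + 1/(24 + (6 + (-5)²))) = 1224*√(5 + 1/(24 + (6 + 25))) = 1224*√(5 + 1/(24 + 31)) = 1224*√(5 + 1/55) = 1224*√(276/55) = 1224*(2*√3795/55) = 2448*√3795/55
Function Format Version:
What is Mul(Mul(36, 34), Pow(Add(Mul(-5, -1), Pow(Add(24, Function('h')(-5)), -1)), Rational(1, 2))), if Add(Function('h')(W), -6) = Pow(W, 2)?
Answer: Mul(Rational(2448, 55), Pow(3795, Rational(1, 2))) ≈ 2741.9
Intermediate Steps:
Function('h')(W) = Add(6, Pow(W, 2))
Mul(Mul(36, 34), Pow(Add(Mul(-5, -1), Pow(Add(24, Function('h')(-5)), -1)), Rational(1, 2))) = Mul(Mul(36, 34), Pow(Add(Mul(-5, -1), Pow(Add(24, Add(6, Pow(-5, 2))), -1)), Rational(1, 2))) = Mul(1224, Pow(Add(5, Pow(Add(24, Add(6, 25)), -1)), Rational(1, 2))) = Mul(1224, Pow(Add(5, Pow(Add(24, 31), -1)), Rational(1, 2))) = Mul(1224, Pow(Add(5, Pow(55, -1)), Rational(1, 2))) = Mul(1224, Pow(Add(5, Rational(1, 55)), Rational(1, 2))) = Mul(1224, Pow(Rational(276, 55), Rational(1, 2))) = Mul(1224, Mul(Rational(2, 55), Pow(3795, Rational(1, 2)))) = Mul(Rational(2448, 55), Pow(3795, Rational(1, 2)))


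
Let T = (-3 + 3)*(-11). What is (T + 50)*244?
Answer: 12200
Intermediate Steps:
T = 0 (T = 0*(-11) = 0)
(T + 50)*244 = (0 + 50)*244 = 50*244 = 12200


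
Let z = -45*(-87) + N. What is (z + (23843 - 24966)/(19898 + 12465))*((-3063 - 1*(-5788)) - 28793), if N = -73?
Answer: -3241230549564/32363 ≈ -1.0015e+8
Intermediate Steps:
z = 3842 (z = -45*(-87) - 73 = 3915 - 73 = 3842)
(z + (23843 - 24966)/(19898 + 12465))*((-3063 - 1*(-5788)) - 28793) = (3842 + (23843 - 24966)/(19898 + 12465))*((-3063 - 1*(-5788)) - 28793) = (3842 - 1123/32363)*((-3063 + 5788) - 28793) = (3842 - 1123*1/32363)*(2725 - 28793) = (3842 - 1123/32363)*(-26068) = (124337523/32363)*(-26068) = -3241230549564/32363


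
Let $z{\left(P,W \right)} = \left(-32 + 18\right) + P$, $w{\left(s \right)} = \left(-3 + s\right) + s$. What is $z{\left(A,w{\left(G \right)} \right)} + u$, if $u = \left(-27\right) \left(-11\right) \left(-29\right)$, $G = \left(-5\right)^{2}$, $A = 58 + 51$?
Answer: $-8518$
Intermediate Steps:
$A = 109$
$G = 25$
$u = -8613$ ($u = 297 \left(-29\right) = -8613$)
$w{\left(s \right)} = -3 + 2 s$
$z{\left(P,W \right)} = -14 + P$
$z{\left(A,w{\left(G \right)} \right)} + u = \left(-14 + 109\right) - 8613 = 95 - 8613 = -8518$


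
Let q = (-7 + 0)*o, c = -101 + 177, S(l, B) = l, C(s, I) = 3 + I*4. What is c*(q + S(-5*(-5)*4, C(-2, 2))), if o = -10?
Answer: 12920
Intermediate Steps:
C(s, I) = 3 + 4*I
c = 76
q = 70 (q = (-7 + 0)*(-10) = -7*(-10) = 70)
c*(q + S(-5*(-5)*4, C(-2, 2))) = 76*(70 - 5*(-5)*4) = 76*(70 + 25*4) = 76*(70 + 100) = 76*170 = 12920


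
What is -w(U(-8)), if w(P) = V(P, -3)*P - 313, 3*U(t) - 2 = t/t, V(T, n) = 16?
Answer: 297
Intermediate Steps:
U(t) = 1 (U(t) = ⅔ + (t/t)/3 = ⅔ + (⅓)*1 = ⅔ + ⅓ = 1)
w(P) = -313 + 16*P (w(P) = 16*P - 313 = -313 + 16*P)
-w(U(-8)) = -(-313 + 16*1) = -(-313 + 16) = -1*(-297) = 297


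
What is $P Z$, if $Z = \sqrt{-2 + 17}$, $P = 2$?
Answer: $2 \sqrt{15} \approx 7.746$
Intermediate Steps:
$Z = \sqrt{15} \approx 3.873$
$P Z = 2 \sqrt{15}$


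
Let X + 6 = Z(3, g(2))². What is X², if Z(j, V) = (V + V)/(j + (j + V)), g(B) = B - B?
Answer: 36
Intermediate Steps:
g(B) = 0
Z(j, V) = 2*V/(V + 2*j) (Z(j, V) = (2*V)/(j + (V + j)) = (2*V)/(V + 2*j) = 2*V/(V + 2*j))
X = -6 (X = -6 + (2*0/(0 + 2*3))² = -6 + (2*0/(0 + 6))² = -6 + (2*0/6)² = -6 + (2*0*(⅙))² = -6 + 0² = -6 + 0 = -6)
X² = (-6)² = 36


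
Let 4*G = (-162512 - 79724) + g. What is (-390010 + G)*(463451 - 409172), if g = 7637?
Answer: -97411210281/4 ≈ -2.4353e+10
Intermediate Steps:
G = -234599/4 (G = ((-162512 - 79724) + 7637)/4 = (-242236 + 7637)/4 = (¼)*(-234599) = -234599/4 ≈ -58650.)
(-390010 + G)*(463451 - 409172) = (-390010 - 234599/4)*(463451 - 409172) = -1794639/4*54279 = -97411210281/4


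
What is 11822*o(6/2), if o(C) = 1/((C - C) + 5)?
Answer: 11822/5 ≈ 2364.4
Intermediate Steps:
o(C) = ⅕ (o(C) = 1/(0 + 5) = 1/5 = ⅕)
11822*o(6/2) = 11822*(⅕) = 11822/5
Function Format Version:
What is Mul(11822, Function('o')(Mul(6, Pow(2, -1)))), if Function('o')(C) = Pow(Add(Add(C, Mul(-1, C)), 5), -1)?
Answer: Rational(11822, 5) ≈ 2364.4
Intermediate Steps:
Function('o')(C) = Rational(1, 5) (Function('o')(C) = Pow(Add(0, 5), -1) = Pow(5, -1) = Rational(1, 5))
Mul(11822, Function('o')(Mul(6, Pow(2, -1)))) = Mul(11822, Rational(1, 5)) = Rational(11822, 5)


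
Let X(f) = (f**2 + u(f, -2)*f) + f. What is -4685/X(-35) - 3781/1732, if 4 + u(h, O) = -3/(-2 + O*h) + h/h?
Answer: -177026485/30540356 ≈ -5.7965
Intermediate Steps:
u(h, O) = -3 - 3/(-2 + O*h) (u(h, O) = -4 + (-3/(-2 + O*h) + h/h) = -4 + (-3/(-2 + O*h) + 1) = -4 + (1 - 3/(-2 + O*h)) = -3 - 3/(-2 + O*h))
X(f) = f + f**2 + 3*f*(1 + 2*f)/(-2 - 2*f) (X(f) = (f**2 + (3*(1 - 1*(-2)*f)/(-2 - 2*f))*f) + f = (f**2 + (3*(1 + 2*f)/(-2 - 2*f))*f) + f = (f**2 + 3*f*(1 + 2*f)/(-2 - 2*f)) + f = f + f**2 + 3*f*(1 + 2*f)/(-2 - 2*f))
-4685/X(-35) - 3781/1732 = -4685*(-2*(1 - 35)/(35*(-1 - 2*(-35) + 2*(-35)**2))) - 3781/1732 = -4685*68/(35*(-1 + 70 + 2*1225)) - 3781*1/1732 = -4685*68/(35*(-1 + 70 + 2450)) - 3781/1732 = -4685/((1/2)*(-35)*(-1/34)*2519) - 3781/1732 = -4685/88165/68 - 3781/1732 = -4685*68/88165 - 3781/1732 = -63716/17633 - 3781/1732 = -177026485/30540356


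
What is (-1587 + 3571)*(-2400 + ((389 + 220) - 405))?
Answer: -4356864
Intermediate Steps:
(-1587 + 3571)*(-2400 + ((389 + 220) - 405)) = 1984*(-2400 + (609 - 405)) = 1984*(-2400 + 204) = 1984*(-2196) = -4356864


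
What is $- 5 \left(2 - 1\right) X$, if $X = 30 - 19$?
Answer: $-55$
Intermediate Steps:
$X = 11$
$- 5 \left(2 - 1\right) X = - 5 \left(2 - 1\right) 11 = \left(-5\right) 1 \cdot 11 = \left(-5\right) 11 = -55$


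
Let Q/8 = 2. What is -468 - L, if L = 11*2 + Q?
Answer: -506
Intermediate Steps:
Q = 16 (Q = 8*2 = 16)
L = 38 (L = 11*2 + 16 = 22 + 16 = 38)
-468 - L = -468 - 1*38 = -468 - 38 = -506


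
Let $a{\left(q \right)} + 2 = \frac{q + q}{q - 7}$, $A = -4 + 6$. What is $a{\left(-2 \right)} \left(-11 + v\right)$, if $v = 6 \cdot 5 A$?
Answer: $- \frac{686}{9} \approx -76.222$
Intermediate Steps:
$A = 2$
$v = 60$ ($v = 6 \cdot 5 \cdot 2 = 30 \cdot 2 = 60$)
$a{\left(q \right)} = -2 + \frac{2 q}{-7 + q}$ ($a{\left(q \right)} = -2 + \frac{q + q}{q - 7} = -2 + \frac{2 q}{-7 + q}$)
$a{\left(-2 \right)} \left(-11 + v\right) = \frac{14}{-7 - 2} \left(-11 + 60\right) = \frac{14}{-9} \cdot 49 = 14 \left(- \frac{1}{9}\right) 49 = \left(- \frac{14}{9}\right) 49 = - \frac{686}{9}$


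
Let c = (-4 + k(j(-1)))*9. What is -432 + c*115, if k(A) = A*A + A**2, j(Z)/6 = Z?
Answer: 69948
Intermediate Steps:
j(Z) = 6*Z
k(A) = 2*A**2 (k(A) = A**2 + A**2 = 2*A**2)
c = 612 (c = (-4 + 2*(6*(-1))**2)*9 = (-4 + 2*(-6)**2)*9 = (-4 + 2*36)*9 = (-4 + 72)*9 = 68*9 = 612)
-432 + c*115 = -432 + 612*115 = -432 + 70380 = 69948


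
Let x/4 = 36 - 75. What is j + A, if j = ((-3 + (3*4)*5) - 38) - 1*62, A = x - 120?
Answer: -319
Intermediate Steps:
x = -156 (x = 4*(36 - 75) = 4*(-39) = -156)
A = -276 (A = -156 - 120 = -276)
j = -43 (j = ((-3 + 12*5) - 38) - 62 = ((-3 + 60) - 38) - 62 = (57 - 38) - 62 = 19 - 62 = -43)
j + A = -43 - 276 = -319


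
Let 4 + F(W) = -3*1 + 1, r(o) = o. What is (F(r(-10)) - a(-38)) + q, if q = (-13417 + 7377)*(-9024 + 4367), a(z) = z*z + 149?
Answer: 28126681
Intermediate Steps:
a(z) = 149 + z² (a(z) = z² + 149 = 149 + z²)
F(W) = -6 (F(W) = -4 + (-3*1 + 1) = -4 + (-3 + 1) = -4 - 2 = -6)
q = 28128280 (q = -6040*(-4657) = 28128280)
(F(r(-10)) - a(-38)) + q = (-6 - (149 + (-38)²)) + 28128280 = (-6 - (149 + 1444)) + 28128280 = (-6 - 1*1593) + 28128280 = (-6 - 1593) + 28128280 = -1599 + 28128280 = 28126681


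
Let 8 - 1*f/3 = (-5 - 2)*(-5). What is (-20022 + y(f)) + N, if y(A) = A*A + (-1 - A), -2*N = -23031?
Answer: -3731/2 ≈ -1865.5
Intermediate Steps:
f = -81 (f = 24 - 3*(-5 - 2)*(-5) = 24 - (-21)*(-5) = 24 - 3*35 = 24 - 105 = -81)
N = 23031/2 (N = -½*(-23031) = 23031/2 ≈ 11516.)
y(A) = -1 + A² - A (y(A) = A² + (-1 - A) = -1 + A² - A)
(-20022 + y(f)) + N = (-20022 + (-1 + (-81)² - 1*(-81))) + 23031/2 = (-20022 + (-1 + 6561 + 81)) + 23031/2 = (-20022 + 6641) + 23031/2 = -13381 + 23031/2 = -3731/2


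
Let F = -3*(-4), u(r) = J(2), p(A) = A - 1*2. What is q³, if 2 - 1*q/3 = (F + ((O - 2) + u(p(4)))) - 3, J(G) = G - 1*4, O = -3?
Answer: 0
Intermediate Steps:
J(G) = -4 + G (J(G) = G - 4 = -4 + G)
p(A) = -2 + A (p(A) = A - 2 = -2 + A)
u(r) = -2 (u(r) = -4 + 2 = -2)
F = 12
q = 0 (q = 6 - 3*((12 + ((-3 - 2) - 2)) - 3) = 6 - 3*((12 + (-5 - 2)) - 3) = 6 - 3*((12 - 7) - 3) = 6 - 3*(5 - 3) = 6 - 3*2 = 6 - 6 = 0)
q³ = 0³ = 0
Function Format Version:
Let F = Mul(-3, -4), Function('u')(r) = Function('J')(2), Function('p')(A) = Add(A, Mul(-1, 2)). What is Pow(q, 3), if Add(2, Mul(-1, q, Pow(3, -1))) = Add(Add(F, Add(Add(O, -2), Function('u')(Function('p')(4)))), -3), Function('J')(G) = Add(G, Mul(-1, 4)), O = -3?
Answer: 0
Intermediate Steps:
Function('J')(G) = Add(-4, G) (Function('J')(G) = Add(G, -4) = Add(-4, G))
Function('p')(A) = Add(-2, A) (Function('p')(A) = Add(A, -2) = Add(-2, A))
Function('u')(r) = -2 (Function('u')(r) = Add(-4, 2) = -2)
F = 12
q = 0 (q = Add(6, Mul(-3, Add(Add(12, Add(Add(-3, -2), -2)), -3))) = Add(6, Mul(-3, Add(Add(12, Add(-5, -2)), -3))) = Add(6, Mul(-3, Add(Add(12, -7), -3))) = Add(6, Mul(-3, Add(5, -3))) = Add(6, Mul(-3, 2)) = Add(6, -6) = 0)
Pow(q, 3) = Pow(0, 3) = 0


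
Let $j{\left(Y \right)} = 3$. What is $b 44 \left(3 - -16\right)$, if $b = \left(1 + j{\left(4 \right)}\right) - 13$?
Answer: $-7524$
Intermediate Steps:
$b = -9$ ($b = \left(1 + 3\right) - 13 = 4 - 13 = -9$)
$b 44 \left(3 - -16\right) = \left(-9\right) 44 \left(3 - -16\right) = - 396 \left(3 + 16\right) = \left(-396\right) 19 = -7524$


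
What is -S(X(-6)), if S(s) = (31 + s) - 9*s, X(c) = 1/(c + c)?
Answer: -95/3 ≈ -31.667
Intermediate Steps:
X(c) = 1/(2*c)
S(s) = 31 - 8*s
-S(X(-6)) = -(31 - 4/(-6)) = -(31 - 4*(-1)/6) = -(31 - 8*(-1/12)) = -(31 + ⅔) = -1*95/3 = -95/3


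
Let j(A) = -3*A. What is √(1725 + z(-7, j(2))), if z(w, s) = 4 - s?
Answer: √1735 ≈ 41.653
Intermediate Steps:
√(1725 + z(-7, j(2))) = √(1725 + (4 - (-3)*2)) = √(1725 + (4 - 1*(-6))) = √(1725 + (4 + 6)) = √(1725 + 10) = √1735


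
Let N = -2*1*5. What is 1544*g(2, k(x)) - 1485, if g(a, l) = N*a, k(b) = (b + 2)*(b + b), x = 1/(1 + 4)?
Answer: -32365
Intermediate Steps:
x = ⅕ (x = 1/5 = ⅕ ≈ 0.20000)
N = -10 (N = -2*5 = -10)
k(b) = 2*b*(2 + b) (k(b) = (2 + b)*(2*b) = 2*b*(2 + b))
g(a, l) = -10*a
1544*g(2, k(x)) - 1485 = 1544*(-10*2) - 1485 = 1544*(-20) - 1485 = -30880 - 1485 = -32365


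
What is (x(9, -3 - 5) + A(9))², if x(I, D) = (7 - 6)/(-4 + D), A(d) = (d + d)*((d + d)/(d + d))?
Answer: 46225/144 ≈ 321.01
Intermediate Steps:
A(d) = 2*d (A(d) = (2*d)*((2*d)/((2*d))) = (2*d)*((2*d)*(1/(2*d))) = (2*d)*1 = 2*d)
x(I, D) = 1/(-4 + D)
(x(9, -3 - 5) + A(9))² = (1/(-4 + (-3 - 5)) + 2*9)² = (1/(-4 - 8) + 18)² = (1/(-12) + 18)² = (-1/12 + 18)² = (215/12)² = 46225/144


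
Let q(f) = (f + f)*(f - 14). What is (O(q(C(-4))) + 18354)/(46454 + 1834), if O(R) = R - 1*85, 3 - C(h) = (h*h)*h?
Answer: 8457/16096 ≈ 0.52541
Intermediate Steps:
C(h) = 3 - h³ (C(h) = 3 - h*h*h = 3 - h²*h = 3 - h³)
q(f) = 2*f*(-14 + f) (q(f) = (2*f)*(-14 + f) = 2*f*(-14 + f))
O(R) = -85 + R (O(R) = R - 85 = -85 + R)
(O(q(C(-4))) + 18354)/(46454 + 1834) = ((-85 + 2*(3 - 1*(-4)³)*(-14 + (3 - 1*(-4)³))) + 18354)/(46454 + 1834) = ((-85 + 2*(3 - 1*(-64))*(-14 + (3 - 1*(-64)))) + 18354)/48288 = ((-85 + 2*(3 + 64)*(-14 + (3 + 64))) + 18354)*(1/48288) = ((-85 + 2*67*(-14 + 67)) + 18354)*(1/48288) = ((-85 + 2*67*53) + 18354)*(1/48288) = ((-85 + 7102) + 18354)*(1/48288) = (7017 + 18354)*(1/48288) = 25371*(1/48288) = 8457/16096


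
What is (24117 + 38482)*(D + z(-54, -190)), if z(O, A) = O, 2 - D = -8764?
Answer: 545362488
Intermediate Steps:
D = 8766 (D = 2 - 1*(-8764) = 2 + 8764 = 8766)
(24117 + 38482)*(D + z(-54, -190)) = (24117 + 38482)*(8766 - 54) = 62599*8712 = 545362488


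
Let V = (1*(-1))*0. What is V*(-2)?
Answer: 0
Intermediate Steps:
V = 0 (V = -1*0 = 0)
V*(-2) = 0*(-2) = 0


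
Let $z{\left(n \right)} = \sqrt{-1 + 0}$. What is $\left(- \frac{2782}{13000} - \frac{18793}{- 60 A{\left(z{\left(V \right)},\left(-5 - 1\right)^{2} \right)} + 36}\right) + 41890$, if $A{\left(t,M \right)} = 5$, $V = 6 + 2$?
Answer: $\frac{1384712063}{33000} \approx 41961.0$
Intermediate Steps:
$V = 8$
$z{\left(n \right)} = i$ ($z{\left(n \right)} = \sqrt{-1} = i$)
$\left(- \frac{2782}{13000} - \frac{18793}{- 60 A{\left(z{\left(V \right)},\left(-5 - 1\right)^{2} \right)} + 36}\right) + 41890 = \left(- \frac{2782}{13000} - \frac{18793}{\left(-60\right) 5 + 36}\right) + 41890 = \left(\left(-2782\right) \frac{1}{13000} - \frac{18793}{-300 + 36}\right) + 41890 = \left(- \frac{107}{500} - \frac{18793}{-264}\right) + 41890 = \left(- \frac{107}{500} - - \frac{18793}{264}\right) + 41890 = \left(- \frac{107}{500} + \frac{18793}{264}\right) + 41890 = \frac{2342063}{33000} + 41890 = \frac{1384712063}{33000}$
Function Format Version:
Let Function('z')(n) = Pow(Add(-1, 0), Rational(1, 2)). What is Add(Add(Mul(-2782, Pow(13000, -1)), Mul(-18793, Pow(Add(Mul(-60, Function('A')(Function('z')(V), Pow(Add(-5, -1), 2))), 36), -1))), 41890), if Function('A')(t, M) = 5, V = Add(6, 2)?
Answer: Rational(1384712063, 33000) ≈ 41961.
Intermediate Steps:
V = 8
Function('z')(n) = I (Function('z')(n) = Pow(-1, Rational(1, 2)) = I)
Add(Add(Mul(-2782, Pow(13000, -1)), Mul(-18793, Pow(Add(Mul(-60, Function('A')(Function('z')(V), Pow(Add(-5, -1), 2))), 36), -1))), 41890) = Add(Add(Mul(-2782, Pow(13000, -1)), Mul(-18793, Pow(Add(Mul(-60, 5), 36), -1))), 41890) = Add(Add(Mul(-2782, Rational(1, 13000)), Mul(-18793, Pow(Add(-300, 36), -1))), 41890) = Add(Add(Rational(-107, 500), Mul(-18793, Pow(-264, -1))), 41890) = Add(Add(Rational(-107, 500), Mul(-18793, Rational(-1, 264))), 41890) = Add(Add(Rational(-107, 500), Rational(18793, 264)), 41890) = Add(Rational(2342063, 33000), 41890) = Rational(1384712063, 33000)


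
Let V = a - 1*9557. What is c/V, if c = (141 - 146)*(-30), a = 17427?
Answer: 15/787 ≈ 0.019060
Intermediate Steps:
V = 7870 (V = 17427 - 1*9557 = 17427 - 9557 = 7870)
c = 150 (c = -5*(-30) = 150)
c/V = 150/7870 = 150*(1/7870) = 15/787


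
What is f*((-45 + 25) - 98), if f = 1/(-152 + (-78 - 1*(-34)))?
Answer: 59/98 ≈ 0.60204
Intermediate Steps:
f = -1/196 (f = 1/(-152 + (-78 + 34)) = 1/(-152 - 44) = 1/(-196) = -1/196 ≈ -0.0051020)
f*((-45 + 25) - 98) = -((-45 + 25) - 98)/196 = -(-20 - 98)/196 = -1/196*(-118) = 59/98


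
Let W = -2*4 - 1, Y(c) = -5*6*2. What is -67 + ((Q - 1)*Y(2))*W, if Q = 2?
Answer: 473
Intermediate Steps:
Y(c) = -60 (Y(c) = -30*2 = -60)
W = -9 (W = -8 - 1 = -9)
-67 + ((Q - 1)*Y(2))*W = -67 + ((2 - 1)*(-60))*(-9) = -67 + (1*(-60))*(-9) = -67 - 60*(-9) = -67 + 540 = 473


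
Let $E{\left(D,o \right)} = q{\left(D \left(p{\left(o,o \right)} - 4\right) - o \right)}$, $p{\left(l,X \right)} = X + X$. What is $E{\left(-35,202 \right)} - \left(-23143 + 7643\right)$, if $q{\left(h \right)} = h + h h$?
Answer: $201698102$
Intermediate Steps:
$p{\left(l,X \right)} = 2 X$
$q{\left(h \right)} = h + h^{2}$
$E{\left(D,o \right)} = \left(- o + D \left(-4 + 2 o\right)\right) \left(1 - o + D \left(-4 + 2 o\right)\right)$ ($E{\left(D,o \right)} = \left(D \left(2 o - 4\right) - o\right) \left(1 + \left(D \left(2 o - 4\right) - o\right)\right) = \left(D \left(-4 + 2 o\right) - o\right) \left(1 + \left(D \left(-4 + 2 o\right) - o\right)\right) = \left(- o + D \left(-4 + 2 o\right)\right) \left(1 + \left(- o + D \left(-4 + 2 o\right)\right)\right) = \left(- o + D \left(-4 + 2 o\right)\right) \left(1 - o + D \left(-4 + 2 o\right)\right)$)
$E{\left(-35,202 \right)} - \left(-23143 + 7643\right) = - \left(202 + 4 \left(-35\right) - \left(-70\right) 202\right) \left(1 - 202 - -140 + 2 \left(-35\right) 202\right) - \left(-23143 + 7643\right) = - \left(202 - 140 + 14140\right) \left(1 - 202 + 140 - 14140\right) - -15500 = \left(-1\right) 14202 \left(-14201\right) + 15500 = 201682602 + 15500 = 201698102$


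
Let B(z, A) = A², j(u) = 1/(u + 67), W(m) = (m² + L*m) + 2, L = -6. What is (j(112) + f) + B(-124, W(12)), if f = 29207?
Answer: 6208258/179 ≈ 34683.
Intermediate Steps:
W(m) = 2 + m² - 6*m (W(m) = (m² - 6*m) + 2 = 2 + m² - 6*m)
j(u) = 1/(67 + u)
(j(112) + f) + B(-124, W(12)) = (1/(67 + 112) + 29207) + (2 + 12² - 6*12)² = (1/179 + 29207) + (2 + 144 - 72)² = (1/179 + 29207) + 74² = 5228054/179 + 5476 = 6208258/179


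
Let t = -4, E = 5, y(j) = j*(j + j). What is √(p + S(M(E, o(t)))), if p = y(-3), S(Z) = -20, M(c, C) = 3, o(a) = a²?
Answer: I*√2 ≈ 1.4142*I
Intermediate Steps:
y(j) = 2*j² (y(j) = j*(2*j) = 2*j²)
p = 18 (p = 2*(-3)² = 2*9 = 18)
√(p + S(M(E, o(t)))) = √(18 - 20) = √(-2) = I*√2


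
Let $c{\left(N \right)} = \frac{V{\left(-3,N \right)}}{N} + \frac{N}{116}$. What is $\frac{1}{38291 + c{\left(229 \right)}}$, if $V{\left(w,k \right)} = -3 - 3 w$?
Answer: $\frac{26564}{1017215261} \approx 2.6114 \cdot 10^{-5}$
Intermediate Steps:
$c{\left(N \right)} = \frac{6}{N} + \frac{N}{116}$ ($c{\left(N \right)} = \frac{-3 - -9}{N} + \frac{N}{116} = \frac{-3 + 9}{N} + N \frac{1}{116} = \frac{6}{N} + \frac{N}{116}$)
$\frac{1}{38291 + c{\left(229 \right)}} = \frac{1}{38291 + \left(\frac{6}{229} + \frac{1}{116} \cdot 229\right)} = \frac{1}{38291 + \left(6 \cdot \frac{1}{229} + \frac{229}{116}\right)} = \frac{1}{38291 + \left(\frac{6}{229} + \frac{229}{116}\right)} = \frac{1}{38291 + \frac{53137}{26564}} = \frac{1}{\frac{1017215261}{26564}} = \frac{26564}{1017215261}$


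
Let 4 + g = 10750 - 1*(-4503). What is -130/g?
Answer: -10/1173 ≈ -0.0085251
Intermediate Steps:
g = 15249 (g = -4 + (10750 - 1*(-4503)) = -4 + (10750 + 4503) = -4 + 15253 = 15249)
-130/g = -130/15249 = -130*1/15249 = -10/1173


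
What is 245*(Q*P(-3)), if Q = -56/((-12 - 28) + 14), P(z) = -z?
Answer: 20580/13 ≈ 1583.1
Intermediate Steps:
Q = 28/13 (Q = -56/(-40 + 14) = -56/(-26) = -56*(-1/26) = 28/13 ≈ 2.1538)
245*(Q*P(-3)) = 245*(28*(-1*(-3))/13) = 245*((28/13)*3) = 245*(84/13) = 20580/13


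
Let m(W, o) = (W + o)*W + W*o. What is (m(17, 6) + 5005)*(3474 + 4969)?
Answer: 46419614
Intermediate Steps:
m(W, o) = W*o + W*(W + o) (m(W, o) = W*(W + o) + W*o = W*o + W*(W + o))
(m(17, 6) + 5005)*(3474 + 4969) = (17*(17 + 2*6) + 5005)*(3474 + 4969) = (17*(17 + 12) + 5005)*8443 = (17*29 + 5005)*8443 = (493 + 5005)*8443 = 5498*8443 = 46419614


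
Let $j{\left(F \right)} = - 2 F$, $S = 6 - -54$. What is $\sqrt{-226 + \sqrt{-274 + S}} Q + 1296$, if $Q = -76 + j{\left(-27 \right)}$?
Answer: $1296 - 22 \sqrt{-226 + i \sqrt{214}} \approx 1285.3 - 330.91 i$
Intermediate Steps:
$S = 60$ ($S = 6 + 54 = 60$)
$Q = -22$ ($Q = -76 - -54 = -76 + 54 = -22$)
$\sqrt{-226 + \sqrt{-274 + S}} Q + 1296 = \sqrt{-226 + \sqrt{-274 + 60}} \left(-22\right) + 1296 = \sqrt{-226 + \sqrt{-214}} \left(-22\right) + 1296 = \sqrt{-226 + i \sqrt{214}} \left(-22\right) + 1296 = - 22 \sqrt{-226 + i \sqrt{214}} + 1296 = 1296 - 22 \sqrt{-226 + i \sqrt{214}}$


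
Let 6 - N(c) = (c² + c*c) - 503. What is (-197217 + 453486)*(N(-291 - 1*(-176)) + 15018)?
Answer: -2799226287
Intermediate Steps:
N(c) = 509 - 2*c² (N(c) = 6 - ((c² + c*c) - 503) = 6 - ((c² + c²) - 503) = 6 - (2*c² - 503) = 6 - (-503 + 2*c²) = 6 + (503 - 2*c²) = 509 - 2*c²)
(-197217 + 453486)*(N(-291 - 1*(-176)) + 15018) = (-197217 + 453486)*((509 - 2*(-291 - 1*(-176))²) + 15018) = 256269*((509 - 2*(-291 + 176)²) + 15018) = 256269*((509 - 2*(-115)²) + 15018) = 256269*((509 - 2*13225) + 15018) = 256269*((509 - 26450) + 15018) = 256269*(-25941 + 15018) = 256269*(-10923) = -2799226287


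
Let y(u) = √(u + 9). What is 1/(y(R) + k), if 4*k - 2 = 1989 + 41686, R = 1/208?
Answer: 567801/6199960601 - √24349/6199960601 ≈ 9.1556e-5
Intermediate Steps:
R = 1/208 ≈ 0.0048077
y(u) = √(9 + u)
k = 43677/4 (k = ½ + (1989 + 41686)/4 = ½ + (¼)*43675 = ½ + 43675/4 = 43677/4 ≈ 10919.)
1/(y(R) + k) = 1/(√(9 + 1/208) + 43677/4) = 1/(√(1873/208) + 43677/4) = 1/(√24349/52 + 43677/4) = 1/(43677/4 + √24349/52)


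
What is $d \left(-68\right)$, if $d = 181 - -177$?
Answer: $-24344$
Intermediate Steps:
$d = 358$ ($d = 181 + 177 = 358$)
$d \left(-68\right) = 358 \left(-68\right) = -24344$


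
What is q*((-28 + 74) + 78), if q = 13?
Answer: 1612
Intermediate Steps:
q*((-28 + 74) + 78) = 13*((-28 + 74) + 78) = 13*(46 + 78) = 13*124 = 1612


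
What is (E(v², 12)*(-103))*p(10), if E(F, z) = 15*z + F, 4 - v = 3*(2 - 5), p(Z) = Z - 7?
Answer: -107841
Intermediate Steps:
p(Z) = -7 + Z
v = 13 (v = 4 - 3*(2 - 5) = 4 - 3*(-3) = 4 - 1*(-9) = 4 + 9 = 13)
E(F, z) = F + 15*z
(E(v², 12)*(-103))*p(10) = ((13² + 15*12)*(-103))*(-7 + 10) = ((169 + 180)*(-103))*3 = (349*(-103))*3 = -35947*3 = -107841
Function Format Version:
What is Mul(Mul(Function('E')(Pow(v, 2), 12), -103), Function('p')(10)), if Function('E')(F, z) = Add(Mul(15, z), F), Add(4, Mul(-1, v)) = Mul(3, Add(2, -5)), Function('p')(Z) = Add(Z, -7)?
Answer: -107841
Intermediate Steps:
Function('p')(Z) = Add(-7, Z)
v = 13 (v = Add(4, Mul(-1, Mul(3, Add(2, -5)))) = Add(4, Mul(-1, Mul(3, -3))) = Add(4, Mul(-1, -9)) = Add(4, 9) = 13)
Function('E')(F, z) = Add(F, Mul(15, z))
Mul(Mul(Function('E')(Pow(v, 2), 12), -103), Function('p')(10)) = Mul(Mul(Add(Pow(13, 2), Mul(15, 12)), -103), Add(-7, 10)) = Mul(Mul(Add(169, 180), -103), 3) = Mul(Mul(349, -103), 3) = Mul(-35947, 3) = -107841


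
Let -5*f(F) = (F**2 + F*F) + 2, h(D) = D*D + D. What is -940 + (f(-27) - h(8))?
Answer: -1304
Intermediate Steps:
h(D) = D + D**2 (h(D) = D**2 + D = D + D**2)
f(F) = -2/5 - 2*F**2/5 (f(F) = -((F**2 + F*F) + 2)/5 = -((F**2 + F**2) + 2)/5 = -(2*F**2 + 2)/5 = -(2 + 2*F**2)/5 = -2/5 - 2*F**2/5)
-940 + (f(-27) - h(8)) = -940 + ((-2/5 - 2/5*(-27)**2) - 8*(1 + 8)) = -940 + ((-2/5 - 2/5*729) - 8*9) = -940 + ((-2/5 - 1458/5) - 1*72) = -940 + (-292 - 72) = -940 - 364 = -1304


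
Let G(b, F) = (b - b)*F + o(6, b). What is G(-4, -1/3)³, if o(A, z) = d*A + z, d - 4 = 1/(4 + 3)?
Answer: 3112136/343 ≈ 9073.3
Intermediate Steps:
d = 29/7 (d = 4 + 1/(4 + 3) = 4 + 1/7 = 4 + ⅐ = 29/7 ≈ 4.1429)
o(A, z) = z + 29*A/7 (o(A, z) = 29*A/7 + z = z + 29*A/7)
G(b, F) = 174/7 + b (G(b, F) = (b - b)*F + (b + (29/7)*6) = 0*F + (b + 174/7) = 0 + (174/7 + b) = 174/7 + b)
G(-4, -1/3)³ = (174/7 - 4)³ = (146/7)³ = 3112136/343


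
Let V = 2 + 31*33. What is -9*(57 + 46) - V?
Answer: -1952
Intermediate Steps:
V = 1025 (V = 2 + 1023 = 1025)
-9*(57 + 46) - V = -9*(57 + 46) - 1*1025 = -9*103 - 1025 = -927 - 1025 = -1952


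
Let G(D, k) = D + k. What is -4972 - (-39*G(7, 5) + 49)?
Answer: -4553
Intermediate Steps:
-4972 - (-39*G(7, 5) + 49) = -4972 - (-39*(7 + 5) + 49) = -4972 - (-39*12 + 49) = -4972 - (-468 + 49) = -4972 - 1*(-419) = -4972 + 419 = -4553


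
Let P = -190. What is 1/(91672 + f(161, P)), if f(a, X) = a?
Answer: 1/91833 ≈ 1.0889e-5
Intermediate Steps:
1/(91672 + f(161, P)) = 1/(91672 + 161) = 1/91833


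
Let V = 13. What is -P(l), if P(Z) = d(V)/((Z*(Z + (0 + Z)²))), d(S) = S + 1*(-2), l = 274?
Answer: -1/1876900 ≈ -5.3279e-7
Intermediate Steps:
d(S) = -2 + S (d(S) = S - 2 = -2 + S)
P(Z) = 11/(Z*(Z + Z²)) (P(Z) = (-2 + 13)/((Z*(Z + (0 + Z)²))) = 11/((Z*(Z + Z²))) = 11*(1/(Z*(Z + Z²))) = 11/(Z*(Z + Z²)))
-P(l) = -11/(274²*(1 + 274)) = -11/(75076*275) = -1*1/1876900 = -1/1876900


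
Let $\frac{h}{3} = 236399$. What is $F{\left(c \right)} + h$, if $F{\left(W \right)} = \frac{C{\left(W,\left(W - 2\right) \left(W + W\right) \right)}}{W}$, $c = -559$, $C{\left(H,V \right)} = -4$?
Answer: $\frac{396441127}{559} \approx 7.092 \cdot 10^{5}$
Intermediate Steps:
$h = 709197$ ($h = 3 \cdot 236399 = 709197$)
$F{\left(W \right)} = - \frac{4}{W}$
$F{\left(c \right)} + h = - \frac{4}{-559} + 709197 = \left(-4\right) \left(- \frac{1}{559}\right) + 709197 = \frac{4}{559} + 709197 = \frac{396441127}{559}$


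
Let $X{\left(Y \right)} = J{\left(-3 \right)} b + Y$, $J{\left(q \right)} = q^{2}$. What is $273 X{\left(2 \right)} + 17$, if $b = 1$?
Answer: $3020$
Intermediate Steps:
$X{\left(Y \right)} = 9 + Y$ ($X{\left(Y \right)} = \left(-3\right)^{2} \cdot 1 + Y = 9 \cdot 1 + Y = 9 + Y$)
$273 X{\left(2 \right)} + 17 = 273 \left(9 + 2\right) + 17 = 273 \cdot 11 + 17 = 3003 + 17 = 3020$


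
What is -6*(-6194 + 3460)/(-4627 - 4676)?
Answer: -5468/3101 ≈ -1.7633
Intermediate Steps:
-6*(-6194 + 3460)/(-4627 - 4676) = -(-16404)/(-9303) = -(-16404)*(-1)/9303 = -6*2734/9303 = -5468/3101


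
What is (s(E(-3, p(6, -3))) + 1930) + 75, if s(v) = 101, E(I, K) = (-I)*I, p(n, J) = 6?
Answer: 2106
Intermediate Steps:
E(I, K) = -I²
(s(E(-3, p(6, -3))) + 1930) + 75 = (101 + 1930) + 75 = 2031 + 75 = 2106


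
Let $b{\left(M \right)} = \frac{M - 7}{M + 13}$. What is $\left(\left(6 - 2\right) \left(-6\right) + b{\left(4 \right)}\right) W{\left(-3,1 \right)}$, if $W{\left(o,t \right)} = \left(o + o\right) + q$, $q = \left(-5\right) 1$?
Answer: $\frac{4521}{17} \approx 265.94$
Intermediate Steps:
$q = -5$
$b{\left(M \right)} = \frac{-7 + M}{13 + M}$
$W{\left(o,t \right)} = -5 + 2 o$ ($W{\left(o,t \right)} = \left(o + o\right) - 5 = 2 o - 5 = -5 + 2 o$)
$\left(\left(6 - 2\right) \left(-6\right) + b{\left(4 \right)}\right) W{\left(-3,1 \right)} = \left(\left(6 - 2\right) \left(-6\right) + \frac{-7 + 4}{13 + 4}\right) \left(-5 + 2 \left(-3\right)\right) = \left(4 \left(-6\right) + \frac{1}{17} \left(-3\right)\right) \left(-5 - 6\right) = \left(-24 + \frac{1}{17} \left(-3\right)\right) \left(-11\right) = \left(-24 - \frac{3}{17}\right) \left(-11\right) = \left(- \frac{411}{17}\right) \left(-11\right) = \frac{4521}{17}$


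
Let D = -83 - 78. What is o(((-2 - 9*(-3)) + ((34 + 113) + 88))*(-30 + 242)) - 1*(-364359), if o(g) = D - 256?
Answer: 363942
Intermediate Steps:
D = -161
o(g) = -417 (o(g) = -161 - 256 = -417)
o(((-2 - 9*(-3)) + ((34 + 113) + 88))*(-30 + 242)) - 1*(-364359) = -417 - 1*(-364359) = -417 + 364359 = 363942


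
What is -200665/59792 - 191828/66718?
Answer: -12428873623/1994601328 ≈ -6.2313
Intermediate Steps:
-200665/59792 - 191828/66718 = -200665*1/59792 - 191828*1/66718 = -200665/59792 - 95914/33359 = -12428873623/1994601328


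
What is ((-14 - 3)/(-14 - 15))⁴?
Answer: 83521/707281 ≈ 0.11809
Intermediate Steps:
((-14 - 3)/(-14 - 15))⁴ = (-17/(-29))⁴ = (-17*(-1/29))⁴ = (17/29)⁴ = 83521/707281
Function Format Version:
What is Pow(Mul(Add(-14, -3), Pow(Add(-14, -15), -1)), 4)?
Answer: Rational(83521, 707281) ≈ 0.11809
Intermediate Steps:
Pow(Mul(Add(-14, -3), Pow(Add(-14, -15), -1)), 4) = Pow(Mul(-17, Pow(-29, -1)), 4) = Pow(Mul(-17, Rational(-1, 29)), 4) = Pow(Rational(17, 29), 4) = Rational(83521, 707281)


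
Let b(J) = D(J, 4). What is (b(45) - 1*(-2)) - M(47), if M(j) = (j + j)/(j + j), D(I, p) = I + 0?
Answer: 46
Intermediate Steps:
D(I, p) = I
b(J) = J
M(j) = 1 (M(j) = (2*j)/((2*j)) = (2*j)*(1/(2*j)) = 1)
(b(45) - 1*(-2)) - M(47) = (45 - 1*(-2)) - 1*1 = (45 + 2) - 1 = 47 - 1 = 46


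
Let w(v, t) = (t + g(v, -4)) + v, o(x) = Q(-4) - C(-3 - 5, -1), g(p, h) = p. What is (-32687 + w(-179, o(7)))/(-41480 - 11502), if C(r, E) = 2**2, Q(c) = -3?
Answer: 16526/26491 ≈ 0.62383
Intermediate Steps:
C(r, E) = 4
o(x) = -7 (o(x) = -3 - 1*4 = -3 - 4 = -7)
w(v, t) = t + 2*v (w(v, t) = (t + v) + v = t + 2*v)
(-32687 + w(-179, o(7)))/(-41480 - 11502) = (-32687 + (-7 + 2*(-179)))/(-41480 - 11502) = (-32687 + (-7 - 358))/(-52982) = (-32687 - 365)*(-1/52982) = -33052*(-1/52982) = 16526/26491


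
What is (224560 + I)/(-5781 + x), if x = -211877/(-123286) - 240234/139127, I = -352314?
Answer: 2191289156030788/99158229530027 ≈ 22.099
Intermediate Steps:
x = -139677545/17152411322 (x = -211877*(-1/123286) - 240234*1/139127 = 211877/123286 - 240234/139127 = -139677545/17152411322 ≈ -0.0081433)
(224560 + I)/(-5781 + x) = (224560 - 352314)/(-5781 - 139677545/17152411322) = -127754/(-99158229530027/17152411322) = -127754*(-17152411322/99158229530027) = 2191289156030788/99158229530027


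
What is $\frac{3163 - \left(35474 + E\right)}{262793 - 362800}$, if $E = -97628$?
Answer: $- \frac{65317}{100007} \approx -0.65312$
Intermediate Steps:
$\frac{3163 - \left(35474 + E\right)}{262793 - 362800} = \frac{3163 - -62154}{262793 - 362800} = \frac{3163 + \left(-35474 + 97628\right)}{-100007} = \left(3163 + 62154\right) \left(- \frac{1}{100007}\right) = 65317 \left(- \frac{1}{100007}\right) = - \frac{65317}{100007}$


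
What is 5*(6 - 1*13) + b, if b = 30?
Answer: -5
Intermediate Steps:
5*(6 - 1*13) + b = 5*(6 - 1*13) + 30 = 5*(6 - 13) + 30 = 5*(-7) + 30 = -35 + 30 = -5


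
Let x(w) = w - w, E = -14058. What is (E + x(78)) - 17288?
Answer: -31346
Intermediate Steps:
x(w) = 0
(E + x(78)) - 17288 = (-14058 + 0) - 17288 = -14058 - 17288 = -31346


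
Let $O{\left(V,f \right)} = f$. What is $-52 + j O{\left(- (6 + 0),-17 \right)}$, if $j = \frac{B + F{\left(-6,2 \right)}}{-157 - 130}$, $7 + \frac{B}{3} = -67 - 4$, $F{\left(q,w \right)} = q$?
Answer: $- \frac{19004}{287} \approx -66.216$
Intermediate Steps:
$B = -234$ ($B = -21 + 3 \left(-67 - 4\right) = -21 + 3 \left(-71\right) = -21 - 213 = -234$)
$j = \frac{240}{287}$ ($j = \frac{-234 - 6}{-157 - 130} = - \frac{240}{-287} = \left(-240\right) \left(- \frac{1}{287}\right) = \frac{240}{287} \approx 0.83624$)
$-52 + j O{\left(- (6 + 0),-17 \right)} = -52 + \frac{240}{287} \left(-17\right) = -52 - \frac{4080}{287} = - \frac{19004}{287}$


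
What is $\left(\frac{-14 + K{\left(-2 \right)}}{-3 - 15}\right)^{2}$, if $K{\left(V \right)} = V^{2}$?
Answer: $\frac{25}{81} \approx 0.30864$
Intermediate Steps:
$\left(\frac{-14 + K{\left(-2 \right)}}{-3 - 15}\right)^{2} = \left(\frac{-14 + \left(-2\right)^{2}}{-3 - 15}\right)^{2} = \left(\frac{-14 + 4}{-18}\right)^{2} = \left(\left(-10\right) \left(- \frac{1}{18}\right)\right)^{2} = \left(\frac{5}{9}\right)^{2} = \frac{25}{81}$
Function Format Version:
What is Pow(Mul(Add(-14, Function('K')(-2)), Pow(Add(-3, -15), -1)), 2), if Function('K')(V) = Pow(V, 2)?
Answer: Rational(25, 81) ≈ 0.30864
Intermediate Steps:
Pow(Mul(Add(-14, Function('K')(-2)), Pow(Add(-3, -15), -1)), 2) = Pow(Mul(Add(-14, Pow(-2, 2)), Pow(Add(-3, -15), -1)), 2) = Pow(Mul(Add(-14, 4), Pow(-18, -1)), 2) = Pow(Mul(-10, Rational(-1, 18)), 2) = Pow(Rational(5, 9), 2) = Rational(25, 81)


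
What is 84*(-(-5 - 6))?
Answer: 924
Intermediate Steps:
84*(-(-5 - 6)) = 84*(-1*(-11)) = 84*11 = 924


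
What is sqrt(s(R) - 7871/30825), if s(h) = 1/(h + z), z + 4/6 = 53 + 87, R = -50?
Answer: I*sqrt(18513611587)/275370 ≈ 0.49412*I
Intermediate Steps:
z = 418/3 (z = -2/3 + (53 + 87) = -2/3 + 140 = 418/3 ≈ 139.33)
s(h) = 1/(418/3 + h) (s(h) = 1/(h + 418/3) = 1/(418/3 + h))
sqrt(s(R) - 7871/30825) = sqrt(3/(418 + 3*(-50)) - 7871/30825) = sqrt(3/(418 - 150) - 7871*1/30825) = sqrt(3/268 - 7871/30825) = sqrt(-2016953/8261100) = I*sqrt(18513611587)/275370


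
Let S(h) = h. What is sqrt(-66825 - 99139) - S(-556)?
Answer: 556 + 2*I*sqrt(41491) ≈ 556.0 + 407.39*I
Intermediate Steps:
sqrt(-66825 - 99139) - S(-556) = sqrt(-66825 - 99139) - 1*(-556) = sqrt(-165964) + 556 = 2*I*sqrt(41491) + 556 = 556 + 2*I*sqrt(41491)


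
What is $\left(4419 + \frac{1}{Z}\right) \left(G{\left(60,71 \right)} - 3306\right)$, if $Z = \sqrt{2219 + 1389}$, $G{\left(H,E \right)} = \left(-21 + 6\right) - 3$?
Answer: $-14688756 - \frac{831 \sqrt{902}}{451} \approx -1.4689 \cdot 10^{7}$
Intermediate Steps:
$G{\left(H,E \right)} = -18$ ($G{\left(H,E \right)} = -15 - 3 = -18$)
$Z = 2 \sqrt{902}$ ($Z = \sqrt{3608} = 2 \sqrt{902} \approx 60.067$)
$\left(4419 + \frac{1}{Z}\right) \left(G{\left(60,71 \right)} - 3306\right) = \left(4419 + \frac{1}{2 \sqrt{902}}\right) \left(-18 - 3306\right) = \left(4419 + \frac{\sqrt{902}}{1804}\right) \left(-3324\right) = -14688756 - \frac{831 \sqrt{902}}{451}$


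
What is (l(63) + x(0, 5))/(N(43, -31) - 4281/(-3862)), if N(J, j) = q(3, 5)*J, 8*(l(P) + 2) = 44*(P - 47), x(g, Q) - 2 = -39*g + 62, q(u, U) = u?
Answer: 193100/167493 ≈ 1.1529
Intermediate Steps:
x(g, Q) = 64 - 39*g (x(g, Q) = 2 + (-39*g + 62) = 2 + (62 - 39*g) = 64 - 39*g)
l(P) = -521/2 + 11*P/2 (l(P) = -2 + (44*(P - 47))/8 = -2 + (44*(-47 + P))/8 = -2 + (-2068 + 44*P)/8 = -2 + (-517/2 + 11*P/2) = -521/2 + 11*P/2)
N(J, j) = 3*J
(l(63) + x(0, 5))/(N(43, -31) - 4281/(-3862)) = ((-521/2 + (11/2)*63) + (64 - 39*0))/(3*43 - 4281/(-3862)) = ((-521/2 + 693/2) + (64 + 0))/(129 - 4281*(-1/3862)) = (86 + 64)/(129 + 4281/3862) = 150/(502479/3862) = 150*(3862/502479) = 193100/167493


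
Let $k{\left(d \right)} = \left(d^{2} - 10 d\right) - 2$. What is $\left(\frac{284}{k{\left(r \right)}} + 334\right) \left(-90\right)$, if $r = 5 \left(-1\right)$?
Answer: $- \frac{2219940}{73} \approx -30410.0$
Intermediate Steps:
$r = -5$
$k{\left(d \right)} = -2 + d^{2} - 10 d$
$\left(\frac{284}{k{\left(r \right)}} + 334\right) \left(-90\right) = \left(\frac{284}{-2 + \left(-5\right)^{2} - -50} + 334\right) \left(-90\right) = \left(\frac{284}{-2 + 25 + 50} + 334\right) \left(-90\right) = \left(\frac{284}{73} + 334\right) \left(-90\right) = \frac{24666}{73} \left(-90\right) = - \frac{2219940}{73}$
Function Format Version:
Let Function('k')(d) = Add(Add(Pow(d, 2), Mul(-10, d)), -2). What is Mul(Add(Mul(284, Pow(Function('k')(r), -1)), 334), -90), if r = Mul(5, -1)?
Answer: Rational(-2219940, 73) ≈ -30410.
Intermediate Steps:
r = -5
Function('k')(d) = Add(-2, Pow(d, 2), Mul(-10, d))
Mul(Add(Mul(284, Pow(Function('k')(r), -1)), 334), -90) = Mul(Add(Mul(284, Pow(Add(-2, Pow(-5, 2), Mul(-10, -5)), -1)), 334), -90) = Mul(Add(Mul(284, Pow(Add(-2, 25, 50), -1)), 334), -90) = Mul(Add(Mul(284, Pow(73, -1)), 334), -90) = Mul(Add(Mul(284, Rational(1, 73)), 334), -90) = Mul(Add(Rational(284, 73), 334), -90) = Mul(Rational(24666, 73), -90) = Rational(-2219940, 73)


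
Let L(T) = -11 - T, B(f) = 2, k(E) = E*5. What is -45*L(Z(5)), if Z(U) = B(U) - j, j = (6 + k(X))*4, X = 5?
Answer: -4995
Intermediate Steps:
k(E) = 5*E
j = 124 (j = (6 + 5*5)*4 = (6 + 25)*4 = 31*4 = 124)
Z(U) = -122 (Z(U) = 2 - 1*124 = 2 - 124 = -122)
-45*L(Z(5)) = -45*(-11 - 1*(-122)) = -45*(-11 + 122) = -45*111 = -4995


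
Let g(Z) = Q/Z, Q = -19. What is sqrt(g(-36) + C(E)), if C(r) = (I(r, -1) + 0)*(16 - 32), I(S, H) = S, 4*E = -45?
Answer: sqrt(6499)/6 ≈ 13.436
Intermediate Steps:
E = -45/4 (E = (1/4)*(-45) = -45/4 ≈ -11.250)
C(r) = -16*r (C(r) = (r + 0)*(16 - 32) = r*(-16) = -16*r)
g(Z) = -19/Z
sqrt(g(-36) + C(E)) = sqrt(-19/(-36) - 16*(-45/4)) = sqrt(-19*(-1/36) + 180) = sqrt(19/36 + 180) = sqrt(6499/36) = sqrt(6499)/6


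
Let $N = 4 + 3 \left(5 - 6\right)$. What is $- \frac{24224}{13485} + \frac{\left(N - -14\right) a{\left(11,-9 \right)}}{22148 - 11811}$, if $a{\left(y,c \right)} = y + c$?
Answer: $- \frac{249998938}{139394445} \approx -1.7935$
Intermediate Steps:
$a{\left(y,c \right)} = c + y$
$N = 1$ ($N = 4 + 3 \left(5 - 6\right) = 4 + 3 \left(-1\right) = 4 - 3 = 1$)
$- \frac{24224}{13485} + \frac{\left(N - -14\right) a{\left(11,-9 \right)}}{22148 - 11811} = - \frac{24224}{13485} + \frac{\left(1 - -14\right) \left(-9 + 11\right)}{22148 - 11811} = \left(-24224\right) \frac{1}{13485} + \frac{\left(1 + 14\right) 2}{10337} = - \frac{24224}{13485} + 15 \cdot 2 \cdot \frac{1}{10337} = - \frac{24224}{13485} + 30 \cdot \frac{1}{10337} = - \frac{24224}{13485} + \frac{30}{10337} = - \frac{249998938}{139394445}$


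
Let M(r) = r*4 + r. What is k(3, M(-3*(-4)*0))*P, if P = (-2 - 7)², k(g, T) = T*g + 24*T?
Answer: 0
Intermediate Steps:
M(r) = 5*r (M(r) = 4*r + r = 5*r)
k(g, T) = 24*T + T*g
P = 81 (P = (-9)² = 81)
k(3, M(-3*(-4)*0))*P = ((5*(-3*(-4)*0))*(24 + 3))*81 = ((5*(12*0))*27)*81 = ((5*0)*27)*81 = (0*27)*81 = 0*81 = 0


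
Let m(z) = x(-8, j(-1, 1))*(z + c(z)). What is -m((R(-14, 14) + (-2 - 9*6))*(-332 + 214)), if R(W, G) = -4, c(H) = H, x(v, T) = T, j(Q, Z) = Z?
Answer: -14160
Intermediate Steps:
m(z) = 2*z (m(z) = 1*(z + z) = 1*(2*z) = 2*z)
-m((R(-14, 14) + (-2 - 9*6))*(-332 + 214)) = -2*(-4 + (-2 - 9*6))*(-332 + 214) = -2*(-4 + (-2 - 54))*(-118) = -2*(-4 - 56)*(-118) = -2*(-60*(-118)) = -2*7080 = -1*14160 = -14160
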